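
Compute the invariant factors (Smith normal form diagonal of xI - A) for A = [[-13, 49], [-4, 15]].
The Jordan structure of A has elementary divisors (x - 1)^2. Arranging the block sizes at each eigenvalue in decreasing order and taking row products gives the invariant factors.

Invariant factors (smallest first, each dividing the next): (x - 1)^2.

Check: the last factor (x - 1)^2 is the minimal polynomial, and the product (x - 1)^2 is the characteristic polynomial.

(x - 1)^2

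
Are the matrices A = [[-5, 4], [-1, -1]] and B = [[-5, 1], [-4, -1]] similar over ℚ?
Two matrices over a field are similar if and only if they have the same invariant factors.

Both A and B have characteristic polynomial (x + 3)^2 and minimal polynomial (x + 3)^2. Computing further, both have invariant factors (x + 3)^2. Hence A and B are similar.

Yes.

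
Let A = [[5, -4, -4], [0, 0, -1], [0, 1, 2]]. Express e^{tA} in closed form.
e^{tA} = [[e^{5*t}, -e^{5*t} + e^{t}, -e^{5*t} + e^{t}], [0, (1 - t)*e^{t}, -t*e^{t}], [0, t*e^{t}, (t + 1)*e^{t}]]

A has Jordan form J = [[1, 1, 0], [0, 1, 0], [0, 0, 5]] with A = PJP^{-1}, so e^{tA} = P e^{tJ} P^{-1}.

For a Jordan block J_k(λ), e^{tJ_k(λ)} = e^{λt} · (I + tN + t^2 N^2/2! + ... + t^{k-1} N^{k-1}/(k-1)!) where N is the nilpotent superdiagonal part.

Assembling the blocks and conjugating back gives the entries of e^{tA} as shown above.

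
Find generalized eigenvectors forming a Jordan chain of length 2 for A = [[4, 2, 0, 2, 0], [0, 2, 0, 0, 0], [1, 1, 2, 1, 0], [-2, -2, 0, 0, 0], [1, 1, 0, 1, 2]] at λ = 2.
v_1 = [[0, 1, 0, 0, 0]]^T, v_2 = [[2, 0, 1, -2, 1]]^T

We seek v_1 ∈ ker((A - 2I)^2) \ ker(A - 2I), then set v_{i+1} = (A - 2I) v_i.

One such chain is v_1 = [[0, 1, 0, 0, 0]]^T, v_2 = [[2, 0, 1, -2, 1]]^T. Check: (A - 2I) v_2 = [[0, 0, 0, 0, 0]]^T = 0.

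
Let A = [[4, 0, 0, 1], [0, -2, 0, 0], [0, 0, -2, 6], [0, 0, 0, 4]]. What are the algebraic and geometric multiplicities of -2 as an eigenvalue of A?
algebraic multiplicity 2, geometric multiplicity 2

The characteristic polynomial is (x - 4)^2(x + 2)^2, so the factor x + 2 appears with exponent 2: the algebraic multiplicity is 2.

rank(A + 2I) = 2, so the eigenspace has dimension 4 - 2 = 2: the geometric multiplicity is 2.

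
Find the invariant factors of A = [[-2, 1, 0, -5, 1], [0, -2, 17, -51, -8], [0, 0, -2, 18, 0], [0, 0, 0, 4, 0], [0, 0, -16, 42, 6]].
The Jordan structure of A has elementary divisors (x + 2)^3, (x - 4), (x - 6). Arranging the block sizes at each eigenvalue in decreasing order and taking row products gives the invariant factors.

Invariant factors (smallest first, each dividing the next): (x - 6)(x - 4)(x + 2)^3.

Check: the last factor (x - 6)(x - 4)(x + 2)^3 is the minimal polynomial, and the product (x - 6)(x - 4)(x + 2)^3 is the characteristic polynomial.

(x - 6)(x - 4)(x + 2)^3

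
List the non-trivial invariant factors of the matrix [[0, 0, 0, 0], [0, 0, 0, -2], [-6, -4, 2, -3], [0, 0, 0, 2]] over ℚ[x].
The Jordan structure of A has elementary divisors x, x, (x - 2)^2. Arranging the block sizes at each eigenvalue in decreasing order and taking row products gives the invariant factors.

Invariant factors (smallest first, each dividing the next): x, x(x - 2)^2.

Check: the last factor x(x - 2)^2 is the minimal polynomial, and the product x^2(x - 2)^2 is the characteristic polynomial.

x, x(x - 2)^2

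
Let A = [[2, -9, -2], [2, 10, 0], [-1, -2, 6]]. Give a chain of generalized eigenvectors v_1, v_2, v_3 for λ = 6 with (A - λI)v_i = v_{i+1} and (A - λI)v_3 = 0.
v_1 = [[2, -1, 1]]^T, v_2 = [[-1, 0, 0]]^T, v_3 = [[4, -2, 1]]^T

We seek v_1 ∈ ker((A - 6I)^3) \ ker((A - 6I)^2), then set v_{i+1} = (A - 6I) v_i.

One such chain is v_1 = [[2, -1, 1]]^T, v_2 = [[-1, 0, 0]]^T, v_3 = [[4, -2, 1]]^T. Check: (A - 6I) v_3 = [[0, 0, 0]]^T = 0.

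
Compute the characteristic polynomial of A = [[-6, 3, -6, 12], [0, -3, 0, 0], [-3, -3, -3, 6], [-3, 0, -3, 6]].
χ_A(x) = x^2(x + 3)^2

xI - A = [[x + 6, -3, 6, -12], [0, x + 3, 0, 0], [3, 3, x + 3, -6], [3, 0, 3, x - 6]].

Expanding det(xI - A) along the first row:
det(xI - A) = + (x + 6)·det([[x + 3, 0, 0], [3, x + 3, -6], [0, 3, x - 6]]) - (-3)·det([[0, 0, 0], [3, x + 3, -6], [3, 3, x - 6]]) + (6)·det([[0, x + 3, 0], [3, 3, -6], [3, 0, x - 6]]) - (-12)·det([[0, x + 3, 0], [3, 3, x + 3], [3, 0, 3]]).

Evaluating gives χ_A(x) = x^4 + 6x^3 + 9x^2 = x^2(x + 3)^2.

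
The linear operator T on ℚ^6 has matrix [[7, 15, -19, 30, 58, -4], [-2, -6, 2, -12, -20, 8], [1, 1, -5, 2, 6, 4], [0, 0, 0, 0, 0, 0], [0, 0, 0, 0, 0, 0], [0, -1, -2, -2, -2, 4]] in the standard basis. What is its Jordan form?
J = [[0, 1, 0, 0, 0, 0], [0, 0, 0, 0, 0, 0], [0, 0, 0, 1, 0, 0], [0, 0, 0, 0, 0, 0], [0, 0, 0, 0, 0, 0], [0, 0, 0, 0, 0, 0]]

The characteristic polynomial is det(xI - A) = x^6, so the eigenvalues are 0 (algebraic multiplicity 6).

For λ = 0: rank(A) = 2, rank(A^2) = 0. The eigenspace has dimension 6 - 2 = 4, so there are 4 Jordan blocks; the rank sequence gives block sizes [2, 2, 1, 1].

Assembling the blocks gives the Jordan form J above.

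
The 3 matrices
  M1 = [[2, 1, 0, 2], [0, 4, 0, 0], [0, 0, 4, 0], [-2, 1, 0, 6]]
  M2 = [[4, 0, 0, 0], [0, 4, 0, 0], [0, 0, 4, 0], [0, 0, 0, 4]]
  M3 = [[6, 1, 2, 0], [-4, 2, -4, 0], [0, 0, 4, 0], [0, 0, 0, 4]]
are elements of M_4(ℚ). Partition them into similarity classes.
Characteristic polynomials: χ_{M1} = (x - 4)^4, χ_{M2} = (x - 4)^4, χ_{M3} = (x - 4)^4.

{M1, M3}: invariant factors x - 4, x - 4, (x - 4)^2.

{M2}: invariant factors x - 4, x - 4, x - 4, x - 4.

Matrices are similar if and only if their invariant-factor lists agree; the partition into similarity classes is {M1, M3}, {M2}.

2 classes: {M1, M3}, {M2}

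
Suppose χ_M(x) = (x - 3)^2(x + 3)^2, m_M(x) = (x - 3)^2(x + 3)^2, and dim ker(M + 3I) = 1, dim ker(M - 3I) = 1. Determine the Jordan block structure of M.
λ = -3: algebraic multiplicity 2 (exponent in χ_M), largest block size 2 (exponent in m_M), 1 block (geometric multiplicity). This forces block sizes [2].
λ = 3: algebraic multiplicity 2 (exponent in χ_M), largest block size 2 (exponent in m_M), 1 block (geometric multiplicity). This forces block sizes [2].

Jordan blocks: (-3, 2), (3, 2)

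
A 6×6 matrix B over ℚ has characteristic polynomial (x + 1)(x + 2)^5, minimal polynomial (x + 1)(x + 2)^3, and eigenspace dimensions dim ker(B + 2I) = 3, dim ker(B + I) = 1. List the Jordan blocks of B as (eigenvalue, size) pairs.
Jordan blocks: (-2, 3), (-2, 1), (-2, 1), (-1, 1)

λ = -2: algebraic multiplicity 5 (exponent in χ_B), largest block size 3 (exponent in m_B), 3 blocks (geometric multiplicity). These force block sizes [3, 1, 1].
λ = -1: algebraic multiplicity 1 (exponent in χ_B), largest block size 1 (exponent in m_B), 1 block (geometric multiplicity). This forces block sizes [1].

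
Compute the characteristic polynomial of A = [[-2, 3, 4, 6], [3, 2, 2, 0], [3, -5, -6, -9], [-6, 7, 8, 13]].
xI - A = [[x + 2, -3, -4, -6], [-3, x - 2, -2, 0], [-3, 5, x + 6, 9], [6, -7, -8, x - 13]].

Expanding det(xI - A) along the first row:
det(xI - A) = + (x + 2)·det([[x - 2, -2, 0], [5, x + 6, 9], [-7, -8, x - 13]]) - (-3)·det([[-3, -2, 0], [-3, x + 6, 9], [6, -8, x - 13]]) + (-4)·det([[-3, x - 2, 0], [-3, 5, 9], [6, -7, x - 13]]) - (-6)·det([[-3, x - 2, -2], [-3, 5, x + 6], [6, -7, -8]]).

Evaluating gives χ_A(x) = x^4 - 7x^3 + 15x^2 - 13x + 4 = (x - 4)(x - 1)^3.

χ_A(x) = (x - 4)(x - 1)^3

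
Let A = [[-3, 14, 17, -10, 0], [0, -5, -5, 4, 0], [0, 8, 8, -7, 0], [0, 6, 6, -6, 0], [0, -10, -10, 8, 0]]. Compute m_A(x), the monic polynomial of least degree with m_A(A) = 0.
m_A(x) = x^2(x + 3)

The characteristic polynomial factors as x^3(x + 3)^2. The minimal polynomial is ∏(x - λ)^{k_λ} where k_λ is the size of the largest Jordan block at λ.

For λ = -3: rank(A + 3I) = 3, and the largest Jordan block has size 1 (the smallest k with rank((A + 3I)^k) = rank((A + 3I)^(k+1))).
For λ = 0: rank(A) = 3, and the largest Jordan block has size 2 (the smallest k with rank(A^k) = rank(A^(k+1))).

So m_A(x) = x^2(x + 3).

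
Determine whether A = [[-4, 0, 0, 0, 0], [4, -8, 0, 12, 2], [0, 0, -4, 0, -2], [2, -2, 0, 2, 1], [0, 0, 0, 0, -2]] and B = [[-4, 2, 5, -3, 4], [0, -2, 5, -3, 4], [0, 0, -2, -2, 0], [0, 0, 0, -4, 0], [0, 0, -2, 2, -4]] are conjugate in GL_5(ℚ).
Two matrices over a field are similar if and only if they have the same invariant factors.

Both A and B have characteristic polynomial (x + 2)^2(x + 4)^3 and minimal polynomial (x + 2)^2(x + 4). Computing further, both have invariant factors x + 4, x + 4, (x + 2)^2(x + 4). Hence A and B are similar.

Yes.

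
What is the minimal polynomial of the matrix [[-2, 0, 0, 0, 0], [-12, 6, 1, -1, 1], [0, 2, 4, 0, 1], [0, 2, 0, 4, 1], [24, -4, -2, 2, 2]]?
m_A(x) = (x - 4)^2(x + 2)

The characteristic polynomial factors as (x - 4)^4(x + 2). The minimal polynomial is ∏(x - λ)^{k_λ} where k_λ is the size of the largest Jordan block at λ.

For λ = -2: rank(A + 2I) = 4, and the largest Jordan block has size 1 (the smallest k with rank((A + 2I)^k) = rank((A + 2I)^(k+1))).
For λ = 4: rank(A - 4I) = 3, and the largest Jordan block has size 2 (the smallest k with rank((A - 4I)^k) = rank((A - 4I)^(k+1))).

So m_A(x) = (x - 4)^2(x + 2).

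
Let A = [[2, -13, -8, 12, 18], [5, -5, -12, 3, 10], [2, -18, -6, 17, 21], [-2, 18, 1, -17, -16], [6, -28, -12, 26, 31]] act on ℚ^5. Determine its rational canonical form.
R = [[0, 0, 0, 0, -25], [1, 0, 0, 0, 5], [0, 1, 0, 0, 11], [0, 0, 1, 0, -13], [0, 0, 0, 1, 5]]

The invariant factors of A (the non-unit diagonal entries of the Smith normal form of xI - A over ℚ[x]) are (x + 1)(x^2 - 3x + 5)^2, each dividing the next. The characteristic polynomial is their product, (x + 1)(x^2 - 3x + 5)^2.

The rational canonical form is the block-diagonal matrix of companion matrices C(f_i):
R = [[0, 0, 0, 0, -25], [1, 0, 0, 0, 5], [0, 1, 0, 0, 11], [0, 0, 1, 0, -13], [0, 0, 0, 1, 5]].

Note the characteristic polynomial does not split into linear factors over ℚ, so A has no Jordan form over ℚ; the rational canonical form exists over any field.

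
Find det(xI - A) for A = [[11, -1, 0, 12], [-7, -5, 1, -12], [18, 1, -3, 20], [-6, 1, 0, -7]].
xI - A = [[x - 11, 1, 0, -12], [7, x + 5, -1, 12], [-18, -1, x + 3, -20], [6, -1, 0, x + 7]].

Expanding det(xI - A) along the first row:
det(xI - A) = + (x - 11)·det([[x + 5, -1, 12], [-1, x + 3, -20], [-1, 0, x + 7]]) - (1)·det([[7, -1, 12], [-18, x + 3, -20], [6, 0, x + 7]]) + (0)·det([[7, x + 5, 12], [-18, -1, -20], [6, -1, x + 7]]) - (-12)·det([[7, x + 5, -1], [-18, -1, x + 3], [6, -1, 0]]).

Evaluating gives χ_A(x) = x^4 + 4x^3 - 18x^2 - 108x - 135 = (x - 5)(x + 3)^3.

χ_A(x) = (x - 5)(x + 3)^3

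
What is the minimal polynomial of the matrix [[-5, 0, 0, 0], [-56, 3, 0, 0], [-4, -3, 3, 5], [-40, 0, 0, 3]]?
The characteristic polynomial factors as (x - 3)^3(x + 5). The minimal polynomial is ∏(x - λ)^{k_λ} where k_λ is the size of the largest Jordan block at λ.

For λ = -5: rank(A + 5I) = 3, and the largest Jordan block has size 1 (the smallest k with rank((A + 5I)^k) = rank((A + 5I)^(k+1))).
For λ = 3: rank(A - 3I) = 2, and the largest Jordan block has size 2 (the smallest k with rank((A - 3I)^k) = rank((A - 3I)^(k+1))).

So m_A(x) = (x - 3)^2(x + 5).

m_A(x) = (x - 3)^2(x + 5)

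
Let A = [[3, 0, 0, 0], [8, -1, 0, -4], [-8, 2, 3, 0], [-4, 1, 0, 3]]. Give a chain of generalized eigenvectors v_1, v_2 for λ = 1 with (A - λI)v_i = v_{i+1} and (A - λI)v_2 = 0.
v_1 = [[0, 1, 0, 0]]^T, v_2 = [[0, -2, 2, 1]]^T

We seek v_1 ∈ ker((A - I)^2) \ ker(A - I), then set v_{i+1} = (A - I) v_i.

One such chain is v_1 = [[0, 1, 0, 0]]^T, v_2 = [[0, -2, 2, 1]]^T. Check: (A - I) v_2 = [[0, 0, 0, 0]]^T = 0.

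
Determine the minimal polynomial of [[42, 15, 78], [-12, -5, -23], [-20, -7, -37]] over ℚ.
m_A(x) = x^3

The characteristic polynomial factors as x^3. The minimal polynomial is ∏(x - λ)^{k_λ} where k_λ is the size of the largest Jordan block at λ.

For λ = 0: rank(A) = 2, and the largest Jordan block has size 3 (the smallest k with rank(A^k) = rank(A^(k+1))).

So m_A(x) = x^3.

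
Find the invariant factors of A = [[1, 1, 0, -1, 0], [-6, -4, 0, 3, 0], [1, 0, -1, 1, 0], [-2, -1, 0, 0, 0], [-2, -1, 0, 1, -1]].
x + 1, (x + 1)^2, (x + 1)^2

The Jordan structure of A has elementary divisors (x + 1)^2, (x + 1)^2, (x + 1). Arranging the block sizes at each eigenvalue in decreasing order and taking row products gives the invariant factors.

Invariant factors (smallest first, each dividing the next): x + 1, (x + 1)^2, (x + 1)^2.

Check: the last factor (x + 1)^2 is the minimal polynomial, and the product (x + 1)^5 is the characteristic polynomial.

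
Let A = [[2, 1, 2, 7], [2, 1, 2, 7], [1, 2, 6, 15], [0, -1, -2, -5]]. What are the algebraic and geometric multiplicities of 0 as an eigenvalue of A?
The characteristic polynomial is x^2(x - 2)^2, so the factor x appears with exponent 2: the algebraic multiplicity is 2.

rank(A) = 3, so the eigenspace has dimension 4 - 3 = 1: the geometric multiplicity is 1.

Since 1 < 2, A is not diagonalizable.

algebraic multiplicity 2, geometric multiplicity 1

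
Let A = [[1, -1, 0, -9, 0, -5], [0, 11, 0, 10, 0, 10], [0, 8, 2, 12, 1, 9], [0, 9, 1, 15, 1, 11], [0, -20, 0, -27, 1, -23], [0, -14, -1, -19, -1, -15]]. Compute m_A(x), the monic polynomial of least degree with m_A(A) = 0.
m_A(x) = (x - 6)(x - 3)^2(x - 1)^2

The characteristic polynomial factors as (x - 6)(x - 3)^2(x - 1)^3. The minimal polynomial is ∏(x - λ)^{k_λ} where k_λ is the size of the largest Jordan block at λ.

For λ = 1: rank(A - I) = 4, and the largest Jordan block has size 2 (the smallest k with rank((A - I)^k) = rank((A - I)^(k+1))).
For λ = 3: rank(A - 3I) = 5, and the largest Jordan block has size 2 (the smallest k with rank((A - 3I)^k) = rank((A - 3I)^(k+1))).
For λ = 6: rank(A - 6I) = 5, and the largest Jordan block has size 1 (the smallest k with rank((A - 6I)^k) = rank((A - 6I)^(k+1))).

So m_A(x) = (x - 6)(x - 3)^2(x - 1)^2.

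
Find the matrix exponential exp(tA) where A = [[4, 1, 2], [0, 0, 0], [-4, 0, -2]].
A has Jordan form J = [[0, 1, 0], [0, 0, 0], [0, 0, 2]] with A = PJP^{-1}, so e^{tA} = P e^{tJ} P^{-1}.

For a Jordan block J_k(λ), e^{tJ_k(λ)} = e^{λt} · (I + tN + t^2 N^2/2! + ... + t^{k-1} N^{k-1}/(k-1)!) where N is the nilpotent superdiagonal part.

Assembling the blocks and conjugating back gives the entries of e^{tA} as shown above.

e^{tA} = [[2*e^{2*t} - 1, -t + e^{2*t} - 1, e^{2*t} - 1], [0, 1, 0], [2 - 2*e^{2*t}, 2*t - e^{2*t} + 1, 2 - e^{2*t}]]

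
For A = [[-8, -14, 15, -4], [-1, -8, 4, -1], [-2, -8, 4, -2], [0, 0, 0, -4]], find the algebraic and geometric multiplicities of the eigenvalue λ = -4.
The characteristic polynomial is (x + 4)^4, so the factor x + 4 appears with exponent 4: the algebraic multiplicity is 4.

rank(A + 4I) = 2, so the eigenspace has dimension 4 - 2 = 2: the geometric multiplicity is 2.

Since 2 < 4, A is not diagonalizable.

algebraic multiplicity 4, geometric multiplicity 2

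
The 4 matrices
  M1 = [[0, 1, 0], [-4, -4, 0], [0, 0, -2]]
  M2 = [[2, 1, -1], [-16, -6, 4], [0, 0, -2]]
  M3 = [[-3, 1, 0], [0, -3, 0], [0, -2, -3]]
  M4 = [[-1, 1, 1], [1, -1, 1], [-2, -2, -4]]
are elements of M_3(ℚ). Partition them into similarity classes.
Characteristic polynomials: χ_{M1} = (x + 2)^3, χ_{M2} = (x + 2)^3, χ_{M3} = (x + 3)^3, χ_{M4} = (x + 2)^3.

{M1, M2, M4}: invariant factors x + 2, (x + 2)^2.

{M3}: invariant factors x + 3, (x + 3)^2.

Matrices are similar if and only if their invariant-factor lists agree; the partition into similarity classes is {M1, M2, M4}, {M3}.

2 classes: {M1, M2, M4}, {M3}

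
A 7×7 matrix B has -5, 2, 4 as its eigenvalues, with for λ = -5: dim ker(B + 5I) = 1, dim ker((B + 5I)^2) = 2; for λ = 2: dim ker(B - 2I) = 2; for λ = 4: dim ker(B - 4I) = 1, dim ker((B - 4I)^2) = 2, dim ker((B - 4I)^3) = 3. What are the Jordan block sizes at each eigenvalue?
λ = -5: successive nullity increments [1, 1] count blocks of size ≥ k; block sizes are [2].
λ = 2: successive nullity increments [2] count blocks of size ≥ k; block sizes are [1, 1].
λ = 4: successive nullity increments [1, 1, 1] count blocks of size ≥ k; block sizes are [3].

Jordan blocks: (-5, 2), (2, 1), (2, 1), (4, 3)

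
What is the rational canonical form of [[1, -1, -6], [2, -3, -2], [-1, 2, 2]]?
The invariant factors of A (the non-unit diagonal entries of the Smith normal form of xI - A over ℚ[x]) are (x - 2)(x - 1)(x + 3), each dividing the next. The characteristic polynomial is their product, (x - 2)(x - 1)(x + 3).

The rational canonical form is the block-diagonal matrix of companion matrices C(f_i):
R = [[0, 0, -6], [1, 0, 7], [0, 1, 0]].

R = [[0, 0, -6], [1, 0, 7], [0, 1, 0]]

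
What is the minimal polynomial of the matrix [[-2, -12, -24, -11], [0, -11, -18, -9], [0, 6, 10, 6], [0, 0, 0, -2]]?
m_A(x) = (x - 1)(x + 2)^2

The characteristic polynomial factors as (x - 1)(x + 2)^3. The minimal polynomial is ∏(x - λ)^{k_λ} where k_λ is the size of the largest Jordan block at λ.

For λ = -2: rank(A + 2I) = 2, and the largest Jordan block has size 2 (the smallest k with rank((A + 2I)^k) = rank((A + 2I)^(k+1))).
For λ = 1: rank(A - I) = 3, and the largest Jordan block has size 1 (the smallest k with rank((A - I)^k) = rank((A - I)^(k+1))).

So m_A(x) = (x - 1)(x + 2)^2.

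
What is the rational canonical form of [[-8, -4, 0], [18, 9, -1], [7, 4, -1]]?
The invariant factors of A (the non-unit diagonal entries of the Smith normal form of xI - A over ℚ[x]) are (x + 1)(x^2 - x + 4), each dividing the next. The characteristic polynomial is their product, (x + 1)(x^2 - x + 4).

The rational canonical form is the block-diagonal matrix of companion matrices C(f_i):
R = [[0, 0, -4], [1, 0, -3], [0, 1, 0]].

Note the characteristic polynomial does not split into linear factors over ℚ, so A has no Jordan form over ℚ; the rational canonical form exists over any field.

R = [[0, 0, -4], [1, 0, -3], [0, 1, 0]]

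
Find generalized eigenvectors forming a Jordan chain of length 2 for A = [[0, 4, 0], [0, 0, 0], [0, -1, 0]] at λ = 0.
We seek v_1 ∈ ker(A^2) \ ker(A), then set v_{i+1} = A v_i.

One such chain is v_1 = [[1, 1, -1]]^T, v_2 = [[4, 0, -1]]^T. Check: A v_2 = [[0, 0, 0]]^T = 0.

v_1 = [[1, 1, -1]]^T, v_2 = [[4, 0, -1]]^T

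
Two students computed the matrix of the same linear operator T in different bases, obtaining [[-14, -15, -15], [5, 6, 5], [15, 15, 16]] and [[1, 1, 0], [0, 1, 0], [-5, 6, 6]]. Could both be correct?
No.

Both have characteristic polynomial (x - 6)(x - 1)^2, but the minimal polynomial of A is (x - 6)(x - 1) while the minimal polynomial of B is (x - 6)(x - 1)^2. The minimal polynomial is a similarity invariant, so A and B are not similar.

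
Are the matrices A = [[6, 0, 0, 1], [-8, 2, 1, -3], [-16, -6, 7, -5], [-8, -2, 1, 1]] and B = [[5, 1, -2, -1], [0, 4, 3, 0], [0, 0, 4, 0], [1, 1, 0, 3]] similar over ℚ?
Two matrices over a field are similar if and only if they have the same invariant factors.

Both A and B have characteristic polynomial (x - 4)^4 and minimal polynomial (x - 4)^3. Computing further, both have invariant factors x - 4, (x - 4)^3. Hence A and B are similar.

Yes.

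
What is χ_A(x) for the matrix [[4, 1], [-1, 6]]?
χ_A(x) = (x - 5)^2

xI - A = [[x - 4, -1], [1, x - 6]].

Expanding det(xI - A) along the first row:
det(xI - A) = + (x - 4)·det([[x - 6]]) - (-1)·det([[1]]).

Evaluating gives χ_A(x) = x^2 - 10x + 25 = (x - 5)^2.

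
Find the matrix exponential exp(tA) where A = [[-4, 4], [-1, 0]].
e^{tA} = [[(1 - 2*t)*e^{-2*t}, 4*t*e^{-2*t}], [-t*e^{-2*t}, (2*t + 1)*e^{-2*t}]]

A has Jordan form J = [[-2, 1], [0, -2]] with A = PJP^{-1}, so e^{tA} = P e^{tJ} P^{-1}.

For a Jordan block J_k(λ), e^{tJ_k(λ)} = e^{λt} · (I + tN + t^2 N^2/2! + ... + t^{k-1} N^{k-1}/(k-1)!) where N is the nilpotent superdiagonal part.

Assembling the blocks and conjugating back gives the entries of e^{tA} as shown above.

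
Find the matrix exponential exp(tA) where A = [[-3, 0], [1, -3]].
e^{tA} = [[e^{-3*t}, 0], [t*e^{-3*t}, e^{-3*t}]]

A has Jordan form J = [[-3, 1], [0, -3]] with A = PJP^{-1}, so e^{tA} = P e^{tJ} P^{-1}.

For a Jordan block J_k(λ), e^{tJ_k(λ)} = e^{λt} · (I + tN + t^2 N^2/2! + ... + t^{k-1} N^{k-1}/(k-1)!) where N is the nilpotent superdiagonal part.

Assembling the blocks and conjugating back gives the entries of e^{tA} as shown above.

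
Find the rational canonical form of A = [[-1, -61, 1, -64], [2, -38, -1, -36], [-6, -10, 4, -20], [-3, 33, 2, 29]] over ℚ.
R = [[0, 0, 0, -36], [1, 0, 0, -36], [0, 1, 0, -21], [0, 0, 1, -6]]

The invariant factors of A (the non-unit diagonal entries of the Smith normal form of xI - A over ℚ[x]) are (x^2 + 3x + 6)^2, each dividing the next. The characteristic polynomial is their product, (x^2 + 3x + 6)^2.

The rational canonical form is the block-diagonal matrix of companion matrices C(f_i):
R = [[0, 0, 0, -36], [1, 0, 0, -36], [0, 1, 0, -21], [0, 0, 1, -6]].

Note the characteristic polynomial does not split into linear factors over ℚ, so A has no Jordan form over ℚ; the rational canonical form exists over any field.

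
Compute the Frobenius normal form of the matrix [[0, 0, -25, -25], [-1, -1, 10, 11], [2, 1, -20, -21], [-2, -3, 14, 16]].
R = [[0, 0, 0, -25], [1, 0, 0, -10], [0, 1, 0, -1], [0, 0, 1, -5]]

The invariant factors of A (the non-unit diagonal entries of the Smith normal form of xI - A over ℚ[x]) are (x + 5)(x^3 + x + 5), each dividing the next. The characteristic polynomial is their product, (x + 5)(x^3 + x + 5).

The rational canonical form is the block-diagonal matrix of companion matrices C(f_i):
R = [[0, 0, 0, -25], [1, 0, 0, -10], [0, 1, 0, -1], [0, 0, 1, -5]].

Note the characteristic polynomial does not split into linear factors over ℚ, so A has no Jordan form over ℚ; the rational canonical form exists over any field.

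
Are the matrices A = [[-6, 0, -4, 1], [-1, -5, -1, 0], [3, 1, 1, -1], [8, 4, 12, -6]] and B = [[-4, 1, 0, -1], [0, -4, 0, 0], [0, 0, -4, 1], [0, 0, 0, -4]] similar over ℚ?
Two matrices over a field are similar if and only if they have the same invariant factors.

Both A and B have characteristic polynomial (x + 4)^4 and minimal polynomial (x + 4)^2. Computing further, both have invariant factors (x + 4)^2, (x + 4)^2. Hence A and B are similar.

Yes.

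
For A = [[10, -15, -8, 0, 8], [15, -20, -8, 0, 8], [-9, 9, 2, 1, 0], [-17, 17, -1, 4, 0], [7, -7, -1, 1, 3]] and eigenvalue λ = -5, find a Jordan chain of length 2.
We seek v_1 ∈ ker((A + 5I)^2) \ ker(A + 5I), then set v_{i+1} = (A + 5I) v_i.

One such chain is v_1 = [[0, 1, -1, -2, 1]]^T, v_2 = [[1, 1, 0, 0, 0]]^T. Check: (A + 5I) v_2 = [[0, 0, 0, 0, 0]]^T = 0.

v_1 = [[0, 1, -1, -2, 1]]^T, v_2 = [[1, 1, 0, 0, 0]]^T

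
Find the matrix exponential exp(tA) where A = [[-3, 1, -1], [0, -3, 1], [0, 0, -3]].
A has Jordan form J = [[-3, 1, 0], [0, -3, 1], [0, 0, -3]] with A = PJP^{-1}, so e^{tA} = P e^{tJ} P^{-1}.

For a Jordan block J_k(λ), e^{tJ_k(λ)} = e^{λt} · (I + tN + t^2 N^2/2! + ... + t^{k-1} N^{k-1}/(k-1)!) where N is the nilpotent superdiagonal part.

Assembling the blocks and conjugating back gives the entries of e^{tA} as shown above.

e^{tA} = [[e^{-3*t}, t*e^{-3*t}, t*(t - 2)*e^{-3*t}/2], [0, e^{-3*t}, t*e^{-3*t}], [0, 0, e^{-3*t}]]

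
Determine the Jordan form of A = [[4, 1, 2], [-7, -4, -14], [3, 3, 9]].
The characteristic polynomial is det(xI - A) = (x - 3)^3, so the eigenvalues are 3 (algebraic multiplicity 3).

For λ = 3: rank(A - 3I) = 1, rank((A - 3I)^2) = 0. The eigenspace has dimension 3 - 1 = 2, so there are 2 Jordan blocks; the rank sequence gives block sizes [2, 1].

Assembling the blocks gives the Jordan form J above.

J = [[3, 1, 0], [0, 3, 0], [0, 0, 3]]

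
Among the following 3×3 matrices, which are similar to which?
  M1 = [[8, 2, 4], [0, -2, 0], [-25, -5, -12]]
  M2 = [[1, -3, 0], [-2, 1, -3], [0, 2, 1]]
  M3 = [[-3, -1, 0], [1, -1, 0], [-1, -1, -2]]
2 classes: {M1, M3}, {M2}

Characteristic polynomials: χ_{M1} = (x + 2)^3, χ_{M2} = (x - 1)^3, χ_{M3} = (x + 2)^3.

{M1, M3}: invariant factors x + 2, (x + 2)^2.

{M2}: invariant factors (x - 1)^3.

Matrices are similar if and only if their invariant-factor lists agree; the partition into similarity classes is {M1, M3}, {M2}.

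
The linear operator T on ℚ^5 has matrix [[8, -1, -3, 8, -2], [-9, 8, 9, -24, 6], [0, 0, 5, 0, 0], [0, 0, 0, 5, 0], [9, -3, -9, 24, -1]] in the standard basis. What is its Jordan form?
J = [[5, 1, 0, 0, 0], [0, 5, 0, 0, 0], [0, 0, 5, 0, 0], [0, 0, 0, 5, 0], [0, 0, 0, 0, 5]]

The characteristic polynomial is det(xI - A) = (x - 5)^5, so the eigenvalues are 5 (algebraic multiplicity 5).

For λ = 5: rank(A - 5I) = 1, rank((A - 5I)^2) = 0. The eigenspace has dimension 5 - 1 = 4, so there are 4 Jordan blocks; the rank sequence gives block sizes [2, 1, 1, 1].

Assembling the blocks gives the Jordan form J above.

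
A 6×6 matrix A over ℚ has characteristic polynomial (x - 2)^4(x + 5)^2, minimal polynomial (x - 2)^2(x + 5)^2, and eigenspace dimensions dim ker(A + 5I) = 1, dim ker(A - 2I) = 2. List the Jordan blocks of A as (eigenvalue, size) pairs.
λ = -5: algebraic multiplicity 2 (exponent in χ_A), largest block size 2 (exponent in m_A), 1 block (geometric multiplicity). This forces block sizes [2].
λ = 2: algebraic multiplicity 4 (exponent in χ_A), largest block size 2 (exponent in m_A), 2 blocks (geometric multiplicity). These force block sizes [2, 2].

Jordan blocks: (-5, 2), (2, 2), (2, 2)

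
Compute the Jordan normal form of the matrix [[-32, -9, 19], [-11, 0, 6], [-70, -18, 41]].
J = [[3, 1, 0], [0, 3, 1], [0, 0, 3]]

The characteristic polynomial is det(xI - A) = (x - 3)^3, so the eigenvalues are 3 (algebraic multiplicity 3).

For λ = 3: rank(A - 3I) = 2, rank((A - 3I)^2) = 1, rank((A - 3I)^3) = 0. The eigenspace has dimension 3 - 2 = 1, so there is 1 Jordan block; the rank sequence gives block sizes [3].

Assembling the blocks gives the Jordan form J above.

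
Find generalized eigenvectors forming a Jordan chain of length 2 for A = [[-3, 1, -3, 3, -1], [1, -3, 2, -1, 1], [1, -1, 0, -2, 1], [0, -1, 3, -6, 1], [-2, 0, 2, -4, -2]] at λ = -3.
v_1 = [[0, 1, 0, 0, 0]]^T, v_2 = [[1, 0, -1, -1, 0]]^T

We seek v_1 ∈ ker((A + 3I)^2) \ ker(A + 3I), then set v_{i+1} = (A + 3I) v_i.

One such chain is v_1 = [[0, 1, 0, 0, 0]]^T, v_2 = [[1, 0, -1, -1, 0]]^T. Check: (A + 3I) v_2 = [[0, 0, 0, 0, 0]]^T = 0.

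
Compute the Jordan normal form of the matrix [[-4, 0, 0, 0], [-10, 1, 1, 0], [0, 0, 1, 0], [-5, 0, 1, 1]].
J = [[-4, 0, 0, 0], [0, 1, 1, 0], [0, 0, 1, 0], [0, 0, 0, 1]]

The characteristic polynomial is det(xI - A) = (x - 1)^3(x + 4), so the eigenvalues are -4 (algebraic multiplicity 1), 1 (algebraic multiplicity 3).

For λ = -4: algebraic multiplicity 1 gives one 1×1 block.

For λ = 1: rank(A - I) = 2, rank((A - I)^2) = 1. The eigenspace has dimension 4 - 2 = 2, so there are 2 Jordan blocks; the rank sequence gives block sizes [2, 1].

Assembling the blocks gives the Jordan form J above.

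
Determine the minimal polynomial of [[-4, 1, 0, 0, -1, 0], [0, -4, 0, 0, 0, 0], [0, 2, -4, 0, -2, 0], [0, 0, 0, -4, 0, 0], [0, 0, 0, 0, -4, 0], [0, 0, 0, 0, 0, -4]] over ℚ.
m_A(x) = (x + 4)^2

The characteristic polynomial factors as (x + 4)^6. The minimal polynomial is ∏(x - λ)^{k_λ} where k_λ is the size of the largest Jordan block at λ.

For λ = -4: rank(A + 4I) = 1, and the largest Jordan block has size 2 (the smallest k with rank((A + 4I)^k) = rank((A + 4I)^(k+1))).

So m_A(x) = (x + 4)^2.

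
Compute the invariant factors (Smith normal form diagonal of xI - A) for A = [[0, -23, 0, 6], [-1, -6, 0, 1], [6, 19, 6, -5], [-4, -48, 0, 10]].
(x - 6)^2(x + 1)^2

The Jordan structure of A has elementary divisors (x + 1)^2, (x - 6)^2. Arranging the block sizes at each eigenvalue in decreasing order and taking row products gives the invariant factors.

Invariant factors (smallest first, each dividing the next): (x - 6)^2(x + 1)^2.

Check: the last factor (x - 6)^2(x + 1)^2 is the minimal polynomial, and the product (x - 6)^2(x + 1)^2 is the characteristic polynomial.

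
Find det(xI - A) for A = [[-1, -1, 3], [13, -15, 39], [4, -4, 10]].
χ_A(x) = (x + 2)^3

xI - A = [[x + 1, 1, -3], [-13, x + 15, -39], [-4, 4, x - 10]].

Expanding det(xI - A) along the first row:
det(xI - A) = + (x + 1)·det([[x + 15, -39], [4, x - 10]]) - (1)·det([[-13, -39], [-4, x - 10]]) + (-3)·det([[-13, x + 15], [-4, 4]]).

Evaluating gives χ_A(x) = x^3 + 6x^2 + 12x + 8 = (x + 2)^3.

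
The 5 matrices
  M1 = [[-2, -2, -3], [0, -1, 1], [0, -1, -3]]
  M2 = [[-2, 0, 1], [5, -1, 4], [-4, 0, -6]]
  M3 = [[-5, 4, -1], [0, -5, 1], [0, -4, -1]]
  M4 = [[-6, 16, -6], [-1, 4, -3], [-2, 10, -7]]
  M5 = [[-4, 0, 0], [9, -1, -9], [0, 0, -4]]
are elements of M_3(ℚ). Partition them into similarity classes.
Characteristic polynomials: χ_{M1} = (x + 2)^3, χ_{M2} = (x + 1)(x + 4)^2, χ_{M3} = (x + 3)^2(x + 5), χ_{M4} = (x + 1)(x + 4)^2, χ_{M5} = (x + 1)(x + 4)^2.

{M1}: invariant factors (x + 2)^3.

{M2, M4}: invariant factors (x + 1)(x + 4)^2.

{M3}: invariant factors (x + 3)^2(x + 5).

{M5}: invariant factors x + 4, (x + 1)(x + 4).

Matrices are similar if and only if their invariant-factor lists agree; the partition into similarity classes is {M1}, {M2, M4}, {M3}, {M5}.

4 classes: {M1}, {M2, M4}, {M3}, {M5}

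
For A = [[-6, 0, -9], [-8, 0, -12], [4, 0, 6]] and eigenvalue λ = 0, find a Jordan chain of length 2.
We seek v_1 ∈ ker(A^2) \ ker(A), then set v_{i+1} = A v_i.

One such chain is v_1 = [[1, 2, -1]]^T, v_2 = [[3, 4, -2]]^T. Check: A v_2 = [[0, 0, 0]]^T = 0.

v_1 = [[1, 2, -1]]^T, v_2 = [[3, 4, -2]]^T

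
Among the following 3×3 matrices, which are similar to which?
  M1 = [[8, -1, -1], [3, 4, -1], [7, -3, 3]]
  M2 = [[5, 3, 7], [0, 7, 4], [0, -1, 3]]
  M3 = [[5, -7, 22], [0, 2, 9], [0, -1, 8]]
1 class: {M1, M2, M3}

Characteristic polynomials: χ_{M1} = (x - 5)^3, χ_{M2} = (x - 5)^3, χ_{M3} = (x - 5)^3.

{M1, M2, M3}: invariant factors (x - 5)^3.

Matrices are similar if and only if their invariant-factor lists agree; the partition into similarity classes is {M1, M2, M3}.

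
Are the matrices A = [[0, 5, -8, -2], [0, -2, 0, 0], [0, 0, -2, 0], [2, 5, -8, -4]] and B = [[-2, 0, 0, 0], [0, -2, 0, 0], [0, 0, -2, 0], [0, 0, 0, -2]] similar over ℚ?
Both have characteristic polynomial (x + 2)^4, but the minimal polynomial of A is (x + 2)^2 while the minimal polynomial of B is x + 2. The minimal polynomial is a similarity invariant, so A and B are not similar.

No.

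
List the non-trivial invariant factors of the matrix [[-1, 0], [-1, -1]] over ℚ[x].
The Jordan structure of A has elementary divisors (x + 1)^2. Arranging the block sizes at each eigenvalue in decreasing order and taking row products gives the invariant factors.

Invariant factors (smallest first, each dividing the next): (x + 1)^2.

Check: the last factor (x + 1)^2 is the minimal polynomial, and the product (x + 1)^2 is the characteristic polynomial.

(x + 1)^2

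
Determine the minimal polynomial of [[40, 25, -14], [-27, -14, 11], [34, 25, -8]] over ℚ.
The characteristic polynomial factors as (x - 6)^3. The minimal polynomial is ∏(x - λ)^{k_λ} where k_λ is the size of the largest Jordan block at λ.

For λ = 6: rank(A - 6I) = 2, and the largest Jordan block has size 3 (the smallest k with rank((A - 6I)^k) = rank((A - 6I)^(k+1))).

So m_A(x) = (x - 6)^3.

m_A(x) = (x - 6)^3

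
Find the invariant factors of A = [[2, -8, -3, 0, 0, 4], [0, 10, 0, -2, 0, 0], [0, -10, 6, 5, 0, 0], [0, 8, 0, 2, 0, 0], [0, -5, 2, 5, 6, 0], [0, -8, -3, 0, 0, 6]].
(x - 6)^2, (x - 6)^3(x - 2)

The Jordan structure of A has elementary divisors (x - 2), (x - 6)^3, (x - 6)^2. Arranging the block sizes at each eigenvalue in decreasing order and taking row products gives the invariant factors.

Invariant factors (smallest first, each dividing the next): (x - 6)^2, (x - 6)^3(x - 2).

Check: the last factor (x - 6)^3(x - 2) is the minimal polynomial, and the product (x - 6)^5(x - 2) is the characteristic polynomial.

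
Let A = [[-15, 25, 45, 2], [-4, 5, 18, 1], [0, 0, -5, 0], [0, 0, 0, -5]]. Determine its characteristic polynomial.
xI - A = [[x + 15, -25, -45, -2], [4, x - 5, -18, -1], [0, 0, x + 5, 0], [0, 0, 0, x + 5]].

Expanding det(xI - A) along the first row:
det(xI - A) = + (x + 15)·det([[x - 5, -18, -1], [0, x + 5, 0], [0, 0, x + 5]]) - (-25)·det([[4, -18, -1], [0, x + 5, 0], [0, 0, x + 5]]) + (-45)·det([[4, x - 5, -1], [0, 0, 0], [0, 0, x + 5]]) - (-2)·det([[4, x - 5, -18], [0, 0, x + 5], [0, 0, 0]]).

Evaluating gives χ_A(x) = x^4 + 20x^3 + 150x^2 + 500x + 625 = (x + 5)^4.

χ_A(x) = (x + 5)^4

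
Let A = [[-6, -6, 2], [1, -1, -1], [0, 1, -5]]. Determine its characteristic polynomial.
χ_A(x) = (x + 4)^3

xI - A = [[x + 6, 6, -2], [-1, x + 1, 1], [0, -1, x + 5]].

Expanding det(xI - A) along the first row:
det(xI - A) = + (x + 6)·det([[x + 1, 1], [-1, x + 5]]) - (6)·det([[-1, 1], [0, x + 5]]) + (-2)·det([[-1, x + 1], [0, -1]]).

Evaluating gives χ_A(x) = x^3 + 12x^2 + 48x + 64 = (x + 4)^3.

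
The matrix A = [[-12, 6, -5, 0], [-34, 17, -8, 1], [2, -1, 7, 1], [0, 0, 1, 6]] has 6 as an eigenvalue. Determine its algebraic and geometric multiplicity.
algebraic multiplicity 3, geometric multiplicity 1

The characteristic polynomial is x(x - 6)^3, so the factor x - 6 appears with exponent 3: the algebraic multiplicity is 3.

rank(A - 6I) = 3, so the eigenspace has dimension 4 - 3 = 1: the geometric multiplicity is 1.

Since 1 < 3, A is not diagonalizable.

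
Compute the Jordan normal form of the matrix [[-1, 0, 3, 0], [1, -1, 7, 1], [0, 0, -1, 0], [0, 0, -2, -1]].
J = [[-1, 1, 0, 0], [0, -1, 1, 0], [0, 0, -1, 0], [0, 0, 0, -1]]

The characteristic polynomial is det(xI - A) = (x + 1)^4, so the eigenvalues are -1 (algebraic multiplicity 4).

For λ = -1: rank(A + I) = 2, rank((A + I)^2) = 1, rank((A + I)^3) = 0. The eigenspace has dimension 4 - 2 = 2, so there are 2 Jordan blocks; the rank sequence gives block sizes [3, 1].

Assembling the blocks gives the Jordan form J above.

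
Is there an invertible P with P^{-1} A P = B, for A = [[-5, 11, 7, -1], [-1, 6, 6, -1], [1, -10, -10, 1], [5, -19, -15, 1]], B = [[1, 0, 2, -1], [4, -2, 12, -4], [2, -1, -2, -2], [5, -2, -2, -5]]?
Yes.

Two matrices over a field are similar if and only if they have the same invariant factors.

Both A and B have characteristic polynomial x^2(x + 4)^2 and minimal polynomial x^2(x + 4)^2. Computing further, both have invariant factors x^2(x + 4)^2. Hence A and B are similar.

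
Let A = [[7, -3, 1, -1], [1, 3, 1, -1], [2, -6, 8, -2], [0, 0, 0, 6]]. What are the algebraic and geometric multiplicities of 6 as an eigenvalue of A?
The characteristic polynomial is (x - 6)^4, so the factor x - 6 appears with exponent 4: the algebraic multiplicity is 4.

rank(A - 6I) = 1, so the eigenspace has dimension 4 - 1 = 3: the geometric multiplicity is 3.

Since 3 < 4, A is not diagonalizable.

algebraic multiplicity 4, geometric multiplicity 3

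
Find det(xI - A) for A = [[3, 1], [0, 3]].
χ_A(x) = (x - 3)^2

xI - A = [[x - 3, -1], [0, x - 3]].

Expanding det(xI - A) along the first row:
det(xI - A) = + (x - 3)·det([[x - 3]]) - (-1)·det([[0]]).

Evaluating gives χ_A(x) = x^2 - 6x + 9 = (x - 3)^2.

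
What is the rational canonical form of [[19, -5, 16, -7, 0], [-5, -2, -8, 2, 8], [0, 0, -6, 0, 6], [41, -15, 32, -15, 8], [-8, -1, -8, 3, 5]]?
The invariant factors of A (the non-unit diagonal entries of the Smith normal form of xI - A over ℚ[x]) are x^2 + x + 2, (x - 3)(x^2 + x + 2), each dividing the next. The characteristic polynomial is their product, (x - 3)(x^2 + x + 2)^2.

The rational canonical form is the block-diagonal matrix of companion matrices C(f_i):
R = [[0, -2, 0, 0, 0], [1, -1, 0, 0, 0], [0, 0, 0, 0, 6], [0, 0, 1, 0, 1], [0, 0, 0, 1, 2]].

Note the characteristic polynomial does not split into linear factors over ℚ, so A has no Jordan form over ℚ; the rational canonical form exists over any field.

R = [[0, -2, 0, 0, 0], [1, -1, 0, 0, 0], [0, 0, 0, 0, 6], [0, 0, 1, 0, 1], [0, 0, 0, 1, 2]]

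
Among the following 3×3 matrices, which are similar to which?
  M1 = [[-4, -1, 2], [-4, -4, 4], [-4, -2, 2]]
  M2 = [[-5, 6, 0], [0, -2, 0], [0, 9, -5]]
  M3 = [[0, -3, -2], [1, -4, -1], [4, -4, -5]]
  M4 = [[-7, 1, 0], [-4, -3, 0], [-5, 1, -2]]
Characteristic polynomials: χ_{M1} = (x + 2)^3, χ_{M2} = (x + 2)(x + 5)^2, χ_{M3} = (x + 3)^3, χ_{M4} = (x + 2)(x + 5)^2.

{M1}: invariant factors x + 2, (x + 2)^2.

{M2}: invariant factors x + 5, (x + 2)(x + 5).

{M3}: invariant factors (x + 3)^3.

{M4}: invariant factors (x + 2)(x + 5)^2.

Matrices are similar if and only if their invariant-factor lists agree; the partition into similarity classes is {M1}, {M2}, {M3}, {M4}.

4 classes: {M1}, {M2}, {M3}, {M4}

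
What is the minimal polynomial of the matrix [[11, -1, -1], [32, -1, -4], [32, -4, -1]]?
The characteristic polynomial factors as (x - 3)^3. The minimal polynomial is ∏(x - λ)^{k_λ} where k_λ is the size of the largest Jordan block at λ.

For λ = 3: rank(A - 3I) = 1, and the largest Jordan block has size 2 (the smallest k with rank((A - 3I)^k) = rank((A - 3I)^(k+1))).

So m_A(x) = (x - 3)^2.

m_A(x) = (x - 3)^2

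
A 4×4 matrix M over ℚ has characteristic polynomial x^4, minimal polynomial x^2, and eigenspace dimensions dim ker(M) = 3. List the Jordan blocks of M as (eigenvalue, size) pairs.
λ = 0: algebraic multiplicity 4 (exponent in χ_M), largest block size 2 (exponent in m_M), 3 blocks (geometric multiplicity). These force block sizes [2, 1, 1].

Jordan blocks: (0, 2), (0, 1), (0, 1)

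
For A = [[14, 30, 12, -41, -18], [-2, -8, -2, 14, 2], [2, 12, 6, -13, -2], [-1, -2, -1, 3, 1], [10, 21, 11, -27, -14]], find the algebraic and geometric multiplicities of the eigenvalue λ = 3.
The characteristic polynomial is (x - 3)^3(x + 4)^2, so the factor x - 3 appears with exponent 3: the algebraic multiplicity is 3.

rank(A - 3I) = 4, so the eigenspace has dimension 5 - 4 = 1: the geometric multiplicity is 1.

Since 1 < 3, A is not diagonalizable.

algebraic multiplicity 3, geometric multiplicity 1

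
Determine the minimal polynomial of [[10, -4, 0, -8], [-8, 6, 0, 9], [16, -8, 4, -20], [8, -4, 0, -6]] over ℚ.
The characteristic polynomial factors as (x - 4)^3(x - 2). The minimal polynomial is ∏(x - λ)^{k_λ} where k_λ is the size of the largest Jordan block at λ.

For λ = 2: rank(A - 2I) = 3, and the largest Jordan block has size 1 (the smallest k with rank((A - 2I)^k) = rank((A - 2I)^(k+1))).
For λ = 4: rank(A - 4I) = 2, and the largest Jordan block has size 2 (the smallest k with rank((A - 4I)^k) = rank((A - 4I)^(k+1))).

So m_A(x) = (x - 4)^2(x - 2).

m_A(x) = (x - 4)^2(x - 2)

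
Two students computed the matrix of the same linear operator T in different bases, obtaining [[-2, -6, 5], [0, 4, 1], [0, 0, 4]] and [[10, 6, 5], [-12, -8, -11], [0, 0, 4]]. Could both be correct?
Yes.

Two matrices over a field are similar if and only if they have the same invariant factors.

Both A and B have characteristic polynomial (x - 4)^2(x + 2) and minimal polynomial (x - 4)^2(x + 2). Computing further, both have invariant factors (x - 4)^2(x + 2). Hence A and B are similar.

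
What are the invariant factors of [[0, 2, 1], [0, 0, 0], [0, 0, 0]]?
x, x^2

The Jordan structure of A has elementary divisors x^2, x. Arranging the block sizes at each eigenvalue in decreasing order and taking row products gives the invariant factors.

Invariant factors (smallest first, each dividing the next): x, x^2.

Check: the last factor x^2 is the minimal polynomial, and the product x^3 is the characteristic polynomial.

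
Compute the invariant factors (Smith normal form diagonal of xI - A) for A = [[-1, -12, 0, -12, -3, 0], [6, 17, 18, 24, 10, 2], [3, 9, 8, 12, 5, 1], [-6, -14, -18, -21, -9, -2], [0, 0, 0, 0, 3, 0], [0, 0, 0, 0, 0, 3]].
(x - 3)(x + 1), (x - 3)^2(x - 2)(x + 1)

The Jordan structure of A has elementary divisors (x + 1), (x + 1), (x - 2), (x - 3)^2, (x - 3). Arranging the block sizes at each eigenvalue in decreasing order and taking row products gives the invariant factors.

Invariant factors (smallest first, each dividing the next): (x - 3)(x + 1), (x - 3)^2(x - 2)(x + 1).

Check: the last factor (x - 3)^2(x - 2)(x + 1) is the minimal polynomial, and the product (x - 3)^3(x - 2)(x + 1)^2 is the characteristic polynomial.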